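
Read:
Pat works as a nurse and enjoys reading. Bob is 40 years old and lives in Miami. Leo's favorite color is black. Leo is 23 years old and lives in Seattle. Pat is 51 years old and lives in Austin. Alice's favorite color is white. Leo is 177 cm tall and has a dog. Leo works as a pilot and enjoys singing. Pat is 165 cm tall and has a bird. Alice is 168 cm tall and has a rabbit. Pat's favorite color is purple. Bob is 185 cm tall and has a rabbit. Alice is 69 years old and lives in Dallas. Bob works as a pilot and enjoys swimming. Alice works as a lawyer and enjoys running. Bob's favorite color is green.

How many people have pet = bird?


Count: 1

1


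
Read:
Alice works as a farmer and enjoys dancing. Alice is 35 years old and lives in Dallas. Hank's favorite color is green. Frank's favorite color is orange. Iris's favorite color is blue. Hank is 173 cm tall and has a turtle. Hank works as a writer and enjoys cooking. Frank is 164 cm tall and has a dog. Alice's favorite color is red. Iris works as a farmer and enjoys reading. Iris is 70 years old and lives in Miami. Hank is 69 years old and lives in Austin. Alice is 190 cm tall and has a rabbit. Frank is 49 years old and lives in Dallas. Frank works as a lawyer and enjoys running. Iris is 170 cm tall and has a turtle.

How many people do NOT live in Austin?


Not in Austin: 3

3


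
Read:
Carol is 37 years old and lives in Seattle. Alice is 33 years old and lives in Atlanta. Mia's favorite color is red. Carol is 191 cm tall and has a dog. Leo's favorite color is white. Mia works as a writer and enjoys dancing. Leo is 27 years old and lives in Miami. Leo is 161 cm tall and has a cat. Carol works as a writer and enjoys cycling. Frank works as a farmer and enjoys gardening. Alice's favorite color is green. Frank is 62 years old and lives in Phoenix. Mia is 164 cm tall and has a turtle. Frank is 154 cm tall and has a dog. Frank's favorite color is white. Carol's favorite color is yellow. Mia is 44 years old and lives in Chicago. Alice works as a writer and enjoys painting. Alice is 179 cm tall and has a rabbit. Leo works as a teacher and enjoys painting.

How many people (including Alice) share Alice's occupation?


Alice is a writer. Count = 3

3


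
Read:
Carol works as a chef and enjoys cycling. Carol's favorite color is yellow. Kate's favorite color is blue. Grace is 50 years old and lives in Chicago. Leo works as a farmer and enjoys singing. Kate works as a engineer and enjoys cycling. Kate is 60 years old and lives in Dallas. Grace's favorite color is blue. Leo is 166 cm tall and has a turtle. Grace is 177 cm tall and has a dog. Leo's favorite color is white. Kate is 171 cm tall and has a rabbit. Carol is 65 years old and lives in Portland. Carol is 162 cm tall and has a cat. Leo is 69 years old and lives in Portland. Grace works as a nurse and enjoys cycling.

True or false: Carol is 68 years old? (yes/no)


Carol is actually 65. no

no


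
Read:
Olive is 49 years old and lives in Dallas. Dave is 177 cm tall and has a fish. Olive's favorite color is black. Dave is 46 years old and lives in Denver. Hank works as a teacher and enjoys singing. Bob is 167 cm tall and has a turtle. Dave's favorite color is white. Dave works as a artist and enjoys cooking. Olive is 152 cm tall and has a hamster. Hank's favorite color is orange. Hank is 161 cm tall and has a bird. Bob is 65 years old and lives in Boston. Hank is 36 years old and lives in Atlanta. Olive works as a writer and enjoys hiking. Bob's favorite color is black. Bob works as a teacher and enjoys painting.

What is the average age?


Sum=196, n=4, avg=49

49


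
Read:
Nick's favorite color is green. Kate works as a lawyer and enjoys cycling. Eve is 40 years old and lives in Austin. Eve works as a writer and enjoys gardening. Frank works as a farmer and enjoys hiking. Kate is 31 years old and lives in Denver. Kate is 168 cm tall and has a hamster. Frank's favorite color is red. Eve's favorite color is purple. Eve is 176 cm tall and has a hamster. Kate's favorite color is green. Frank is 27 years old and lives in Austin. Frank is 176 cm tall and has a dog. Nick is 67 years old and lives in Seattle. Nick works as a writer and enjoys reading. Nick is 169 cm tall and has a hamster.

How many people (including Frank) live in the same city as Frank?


Frank lives in Austin. Count = 2

2


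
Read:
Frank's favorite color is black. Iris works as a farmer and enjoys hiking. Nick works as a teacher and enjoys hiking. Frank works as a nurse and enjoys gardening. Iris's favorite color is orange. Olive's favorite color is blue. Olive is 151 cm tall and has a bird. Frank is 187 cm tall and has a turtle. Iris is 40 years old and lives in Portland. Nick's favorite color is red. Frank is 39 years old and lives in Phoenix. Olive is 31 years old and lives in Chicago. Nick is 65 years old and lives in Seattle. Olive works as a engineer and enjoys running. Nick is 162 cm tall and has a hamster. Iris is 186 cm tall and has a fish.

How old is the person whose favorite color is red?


Person with favorite color=red is Nick, age 65

65


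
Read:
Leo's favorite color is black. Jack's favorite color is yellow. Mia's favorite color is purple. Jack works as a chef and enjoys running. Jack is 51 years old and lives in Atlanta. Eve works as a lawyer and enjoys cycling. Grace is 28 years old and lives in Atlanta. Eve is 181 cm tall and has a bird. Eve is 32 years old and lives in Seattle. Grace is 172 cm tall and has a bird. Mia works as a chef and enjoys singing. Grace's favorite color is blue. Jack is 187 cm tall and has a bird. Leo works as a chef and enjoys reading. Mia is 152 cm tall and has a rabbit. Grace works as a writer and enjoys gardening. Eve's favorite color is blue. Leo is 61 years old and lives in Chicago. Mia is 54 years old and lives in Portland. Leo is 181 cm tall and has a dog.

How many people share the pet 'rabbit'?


Count: 1

1


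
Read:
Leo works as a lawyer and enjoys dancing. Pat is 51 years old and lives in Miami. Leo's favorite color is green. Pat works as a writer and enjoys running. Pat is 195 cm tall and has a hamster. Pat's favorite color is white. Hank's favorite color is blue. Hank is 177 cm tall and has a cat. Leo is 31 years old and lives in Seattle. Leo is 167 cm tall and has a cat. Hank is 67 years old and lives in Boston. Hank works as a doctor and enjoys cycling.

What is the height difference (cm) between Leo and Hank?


|167 - 177| = 10

10


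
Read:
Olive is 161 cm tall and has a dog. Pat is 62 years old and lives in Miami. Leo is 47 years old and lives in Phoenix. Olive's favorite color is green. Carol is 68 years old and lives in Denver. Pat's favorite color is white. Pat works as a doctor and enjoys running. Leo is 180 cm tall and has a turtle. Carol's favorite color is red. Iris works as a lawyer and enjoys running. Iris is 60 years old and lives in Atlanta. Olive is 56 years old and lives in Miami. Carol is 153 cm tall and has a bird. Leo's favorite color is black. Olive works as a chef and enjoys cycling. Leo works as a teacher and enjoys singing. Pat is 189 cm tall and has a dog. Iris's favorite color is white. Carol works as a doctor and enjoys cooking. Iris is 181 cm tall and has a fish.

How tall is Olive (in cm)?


Olive is 161 cm tall

161


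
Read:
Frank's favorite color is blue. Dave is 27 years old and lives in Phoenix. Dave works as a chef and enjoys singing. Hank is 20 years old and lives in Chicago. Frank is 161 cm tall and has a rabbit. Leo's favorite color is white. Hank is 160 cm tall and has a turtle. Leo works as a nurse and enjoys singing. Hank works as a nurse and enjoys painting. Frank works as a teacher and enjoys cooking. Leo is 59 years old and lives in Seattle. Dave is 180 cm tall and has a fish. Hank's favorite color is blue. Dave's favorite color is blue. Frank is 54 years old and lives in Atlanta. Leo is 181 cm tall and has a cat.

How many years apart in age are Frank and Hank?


54 vs 20, diff = 34

34


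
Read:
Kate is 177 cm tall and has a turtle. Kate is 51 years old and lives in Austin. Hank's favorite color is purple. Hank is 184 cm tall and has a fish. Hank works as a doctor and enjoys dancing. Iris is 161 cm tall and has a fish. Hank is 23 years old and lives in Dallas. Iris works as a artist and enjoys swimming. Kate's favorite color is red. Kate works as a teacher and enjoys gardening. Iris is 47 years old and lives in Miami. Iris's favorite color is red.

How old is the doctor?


The doctor is Hank, age 23

23


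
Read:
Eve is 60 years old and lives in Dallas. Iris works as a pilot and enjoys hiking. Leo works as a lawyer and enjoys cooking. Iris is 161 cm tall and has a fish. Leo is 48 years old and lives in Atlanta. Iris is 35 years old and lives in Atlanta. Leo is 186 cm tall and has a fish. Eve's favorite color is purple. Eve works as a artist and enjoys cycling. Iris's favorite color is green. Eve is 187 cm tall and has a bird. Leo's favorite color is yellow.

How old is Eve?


Eve is 60 years old

60


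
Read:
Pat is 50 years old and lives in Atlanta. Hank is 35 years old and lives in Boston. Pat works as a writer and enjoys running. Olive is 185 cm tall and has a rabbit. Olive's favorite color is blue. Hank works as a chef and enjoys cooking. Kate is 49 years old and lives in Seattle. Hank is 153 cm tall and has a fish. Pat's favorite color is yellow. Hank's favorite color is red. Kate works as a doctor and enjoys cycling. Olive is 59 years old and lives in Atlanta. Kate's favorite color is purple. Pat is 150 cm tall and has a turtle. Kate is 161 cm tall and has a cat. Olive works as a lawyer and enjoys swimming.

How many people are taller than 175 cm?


Taller than 175: 1

1


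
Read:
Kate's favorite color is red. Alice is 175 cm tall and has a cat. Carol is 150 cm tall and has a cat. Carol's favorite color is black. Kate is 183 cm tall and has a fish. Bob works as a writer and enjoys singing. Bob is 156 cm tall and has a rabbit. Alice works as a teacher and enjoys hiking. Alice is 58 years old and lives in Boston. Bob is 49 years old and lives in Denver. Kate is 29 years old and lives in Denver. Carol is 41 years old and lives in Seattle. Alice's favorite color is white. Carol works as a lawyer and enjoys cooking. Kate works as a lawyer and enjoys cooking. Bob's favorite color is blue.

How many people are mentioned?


People: Bob, Alice, Kate, Carol. Count = 4

4


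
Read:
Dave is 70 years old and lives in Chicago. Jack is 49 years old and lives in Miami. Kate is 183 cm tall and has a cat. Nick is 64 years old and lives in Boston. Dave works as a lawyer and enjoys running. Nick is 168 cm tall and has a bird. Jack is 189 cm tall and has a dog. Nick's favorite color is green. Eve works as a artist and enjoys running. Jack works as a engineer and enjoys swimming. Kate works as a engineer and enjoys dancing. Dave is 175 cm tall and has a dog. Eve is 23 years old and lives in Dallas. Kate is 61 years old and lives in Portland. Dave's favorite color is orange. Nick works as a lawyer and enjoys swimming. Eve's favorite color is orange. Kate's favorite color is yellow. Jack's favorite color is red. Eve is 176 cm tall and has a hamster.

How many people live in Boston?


Count in Boston: 1

1


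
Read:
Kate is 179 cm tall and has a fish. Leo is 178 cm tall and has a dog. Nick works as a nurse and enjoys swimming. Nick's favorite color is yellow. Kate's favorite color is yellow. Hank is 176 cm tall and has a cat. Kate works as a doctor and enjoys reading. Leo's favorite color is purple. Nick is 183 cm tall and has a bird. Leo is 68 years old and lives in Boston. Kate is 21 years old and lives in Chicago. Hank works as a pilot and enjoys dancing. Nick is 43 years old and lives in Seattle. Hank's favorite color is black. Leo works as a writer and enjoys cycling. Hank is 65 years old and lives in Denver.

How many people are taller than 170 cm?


Taller than 170: 4

4


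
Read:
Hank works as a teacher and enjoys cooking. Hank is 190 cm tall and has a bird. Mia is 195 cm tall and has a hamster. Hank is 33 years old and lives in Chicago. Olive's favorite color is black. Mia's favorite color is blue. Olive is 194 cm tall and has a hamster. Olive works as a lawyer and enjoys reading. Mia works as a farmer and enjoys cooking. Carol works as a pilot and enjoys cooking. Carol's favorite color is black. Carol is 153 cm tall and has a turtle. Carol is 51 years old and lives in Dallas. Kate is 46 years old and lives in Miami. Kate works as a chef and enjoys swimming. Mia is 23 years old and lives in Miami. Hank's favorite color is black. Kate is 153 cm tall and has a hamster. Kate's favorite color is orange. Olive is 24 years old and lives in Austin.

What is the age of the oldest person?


Oldest: Carol at 51

51


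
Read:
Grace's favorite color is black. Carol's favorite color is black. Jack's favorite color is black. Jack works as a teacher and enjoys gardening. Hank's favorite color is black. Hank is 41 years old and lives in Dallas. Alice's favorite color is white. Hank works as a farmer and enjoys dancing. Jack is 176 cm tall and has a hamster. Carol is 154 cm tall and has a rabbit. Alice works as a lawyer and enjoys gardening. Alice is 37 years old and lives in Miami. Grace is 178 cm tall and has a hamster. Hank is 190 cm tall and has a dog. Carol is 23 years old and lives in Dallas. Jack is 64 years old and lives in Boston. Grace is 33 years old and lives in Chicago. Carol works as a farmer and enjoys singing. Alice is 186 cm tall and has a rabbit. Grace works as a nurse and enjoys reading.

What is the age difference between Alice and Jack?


|37 - 64| = 27

27


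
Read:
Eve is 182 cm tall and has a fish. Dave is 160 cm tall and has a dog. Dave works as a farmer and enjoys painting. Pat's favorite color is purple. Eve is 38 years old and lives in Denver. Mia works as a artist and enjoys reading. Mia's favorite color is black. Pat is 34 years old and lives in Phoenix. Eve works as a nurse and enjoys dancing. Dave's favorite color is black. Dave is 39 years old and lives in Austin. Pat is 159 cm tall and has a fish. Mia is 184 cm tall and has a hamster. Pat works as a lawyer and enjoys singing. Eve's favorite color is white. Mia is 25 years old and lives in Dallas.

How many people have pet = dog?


Count: 1

1


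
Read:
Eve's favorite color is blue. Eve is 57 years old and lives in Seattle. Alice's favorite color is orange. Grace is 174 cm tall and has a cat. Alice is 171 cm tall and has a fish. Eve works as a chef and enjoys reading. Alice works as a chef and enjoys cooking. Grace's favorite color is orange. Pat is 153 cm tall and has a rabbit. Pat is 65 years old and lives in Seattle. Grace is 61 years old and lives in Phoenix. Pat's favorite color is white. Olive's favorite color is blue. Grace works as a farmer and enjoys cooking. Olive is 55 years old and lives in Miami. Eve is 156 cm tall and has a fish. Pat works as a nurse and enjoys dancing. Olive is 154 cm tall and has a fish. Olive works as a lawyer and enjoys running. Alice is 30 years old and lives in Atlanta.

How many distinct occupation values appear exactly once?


Unique occupation values: 3

3


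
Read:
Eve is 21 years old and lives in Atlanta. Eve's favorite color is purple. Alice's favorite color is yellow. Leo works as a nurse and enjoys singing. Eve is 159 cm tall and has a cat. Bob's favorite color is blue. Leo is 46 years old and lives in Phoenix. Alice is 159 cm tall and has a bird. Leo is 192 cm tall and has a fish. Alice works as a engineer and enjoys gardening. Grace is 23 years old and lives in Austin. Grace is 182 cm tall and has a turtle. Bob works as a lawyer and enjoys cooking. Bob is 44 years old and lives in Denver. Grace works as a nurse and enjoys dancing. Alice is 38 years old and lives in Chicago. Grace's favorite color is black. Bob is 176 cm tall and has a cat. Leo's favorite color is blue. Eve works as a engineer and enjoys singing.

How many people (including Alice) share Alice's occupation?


Alice is a engineer. Count = 2

2


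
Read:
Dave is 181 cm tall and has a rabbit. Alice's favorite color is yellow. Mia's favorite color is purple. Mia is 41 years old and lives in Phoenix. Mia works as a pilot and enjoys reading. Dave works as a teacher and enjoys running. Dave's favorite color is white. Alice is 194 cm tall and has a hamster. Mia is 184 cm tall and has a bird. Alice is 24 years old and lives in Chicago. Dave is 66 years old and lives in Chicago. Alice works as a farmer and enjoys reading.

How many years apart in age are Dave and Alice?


66 vs 24, diff = 42

42


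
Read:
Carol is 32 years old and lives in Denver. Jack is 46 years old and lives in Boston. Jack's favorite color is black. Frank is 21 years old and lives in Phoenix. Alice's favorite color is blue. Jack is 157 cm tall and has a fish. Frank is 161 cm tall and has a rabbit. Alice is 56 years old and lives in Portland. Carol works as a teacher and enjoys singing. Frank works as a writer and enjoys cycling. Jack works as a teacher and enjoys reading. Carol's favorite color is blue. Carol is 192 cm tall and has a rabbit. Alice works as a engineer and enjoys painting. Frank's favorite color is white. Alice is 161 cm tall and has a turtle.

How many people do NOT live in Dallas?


Not in Dallas: 4

4


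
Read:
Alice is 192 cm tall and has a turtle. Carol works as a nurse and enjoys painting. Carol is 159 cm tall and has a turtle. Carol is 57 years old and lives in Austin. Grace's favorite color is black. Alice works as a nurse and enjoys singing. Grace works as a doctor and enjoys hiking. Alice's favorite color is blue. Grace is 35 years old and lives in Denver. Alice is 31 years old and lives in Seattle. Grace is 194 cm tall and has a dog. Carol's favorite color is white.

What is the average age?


Sum=123, n=3, avg=41

41


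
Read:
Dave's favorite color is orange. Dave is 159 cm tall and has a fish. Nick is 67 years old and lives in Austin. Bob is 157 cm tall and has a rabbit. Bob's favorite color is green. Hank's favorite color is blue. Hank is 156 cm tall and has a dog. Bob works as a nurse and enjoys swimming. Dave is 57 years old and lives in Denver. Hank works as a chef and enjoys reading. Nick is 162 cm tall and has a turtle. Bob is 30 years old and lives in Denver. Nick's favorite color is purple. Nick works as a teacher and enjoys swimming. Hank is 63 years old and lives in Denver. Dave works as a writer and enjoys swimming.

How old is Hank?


Hank is 63 years old

63


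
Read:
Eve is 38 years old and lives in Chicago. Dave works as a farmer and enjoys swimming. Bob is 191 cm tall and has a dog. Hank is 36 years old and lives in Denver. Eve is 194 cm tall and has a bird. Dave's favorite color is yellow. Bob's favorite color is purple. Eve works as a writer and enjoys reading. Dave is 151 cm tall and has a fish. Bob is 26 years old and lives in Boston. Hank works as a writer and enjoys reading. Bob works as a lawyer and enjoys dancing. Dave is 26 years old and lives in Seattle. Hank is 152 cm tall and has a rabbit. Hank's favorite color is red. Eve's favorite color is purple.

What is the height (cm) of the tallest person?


Tallest: Eve at 194 cm

194


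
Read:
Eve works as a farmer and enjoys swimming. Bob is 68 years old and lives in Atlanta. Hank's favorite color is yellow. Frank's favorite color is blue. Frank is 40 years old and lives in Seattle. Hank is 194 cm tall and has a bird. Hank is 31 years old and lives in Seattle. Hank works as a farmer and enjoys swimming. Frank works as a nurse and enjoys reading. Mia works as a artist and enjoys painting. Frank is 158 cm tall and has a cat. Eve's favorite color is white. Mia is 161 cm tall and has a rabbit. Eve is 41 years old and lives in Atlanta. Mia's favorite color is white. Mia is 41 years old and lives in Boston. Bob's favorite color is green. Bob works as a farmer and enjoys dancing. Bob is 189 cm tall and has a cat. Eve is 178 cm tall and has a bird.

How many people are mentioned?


People: Eve, Frank, Bob, Hank, Mia. Count = 5

5


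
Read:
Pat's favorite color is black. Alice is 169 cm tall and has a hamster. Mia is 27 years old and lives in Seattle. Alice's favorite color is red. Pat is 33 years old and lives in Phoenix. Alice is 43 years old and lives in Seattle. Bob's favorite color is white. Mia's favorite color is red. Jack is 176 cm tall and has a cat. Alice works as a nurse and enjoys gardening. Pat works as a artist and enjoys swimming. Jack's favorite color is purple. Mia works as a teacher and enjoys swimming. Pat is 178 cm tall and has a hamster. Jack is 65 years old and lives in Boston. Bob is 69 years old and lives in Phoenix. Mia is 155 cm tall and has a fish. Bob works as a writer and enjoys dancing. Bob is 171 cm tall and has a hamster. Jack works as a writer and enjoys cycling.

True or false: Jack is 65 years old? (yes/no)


Jack is actually 65. yes

yes


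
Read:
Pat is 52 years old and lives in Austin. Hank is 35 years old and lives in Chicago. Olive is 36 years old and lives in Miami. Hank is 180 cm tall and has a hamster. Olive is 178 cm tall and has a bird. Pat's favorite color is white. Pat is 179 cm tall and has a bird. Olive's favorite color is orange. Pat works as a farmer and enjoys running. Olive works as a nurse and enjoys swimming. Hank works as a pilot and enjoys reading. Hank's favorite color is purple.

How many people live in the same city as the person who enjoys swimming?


Person with hobby swimming is Olive, city Miami. Count = 1

1


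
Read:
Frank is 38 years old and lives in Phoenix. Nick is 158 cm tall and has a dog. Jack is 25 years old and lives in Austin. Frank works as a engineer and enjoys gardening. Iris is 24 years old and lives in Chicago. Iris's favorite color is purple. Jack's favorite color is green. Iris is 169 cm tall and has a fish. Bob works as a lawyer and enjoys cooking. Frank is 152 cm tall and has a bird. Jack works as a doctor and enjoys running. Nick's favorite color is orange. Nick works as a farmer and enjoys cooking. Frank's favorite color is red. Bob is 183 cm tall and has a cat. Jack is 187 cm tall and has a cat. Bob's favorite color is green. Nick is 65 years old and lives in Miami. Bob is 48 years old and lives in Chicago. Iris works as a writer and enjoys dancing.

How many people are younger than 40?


Filter: 3

3


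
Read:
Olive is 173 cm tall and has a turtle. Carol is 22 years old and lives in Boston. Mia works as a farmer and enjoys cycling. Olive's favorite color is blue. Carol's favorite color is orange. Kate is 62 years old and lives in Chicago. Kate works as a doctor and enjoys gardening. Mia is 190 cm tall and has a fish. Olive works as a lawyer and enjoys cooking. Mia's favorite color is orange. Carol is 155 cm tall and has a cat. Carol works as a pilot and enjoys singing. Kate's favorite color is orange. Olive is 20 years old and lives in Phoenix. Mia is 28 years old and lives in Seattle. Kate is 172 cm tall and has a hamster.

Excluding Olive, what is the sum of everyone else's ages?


Sum (excluding Olive): 112

112


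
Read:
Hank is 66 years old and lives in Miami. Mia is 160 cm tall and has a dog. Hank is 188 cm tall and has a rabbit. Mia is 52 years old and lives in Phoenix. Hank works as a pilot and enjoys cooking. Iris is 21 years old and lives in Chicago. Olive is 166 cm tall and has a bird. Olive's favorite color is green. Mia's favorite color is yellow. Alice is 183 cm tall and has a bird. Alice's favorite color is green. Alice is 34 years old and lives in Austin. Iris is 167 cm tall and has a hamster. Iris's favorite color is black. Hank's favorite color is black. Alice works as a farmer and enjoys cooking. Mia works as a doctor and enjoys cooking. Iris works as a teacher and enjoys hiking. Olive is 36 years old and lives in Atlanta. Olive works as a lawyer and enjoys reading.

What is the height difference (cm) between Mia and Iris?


|160 - 167| = 7

7


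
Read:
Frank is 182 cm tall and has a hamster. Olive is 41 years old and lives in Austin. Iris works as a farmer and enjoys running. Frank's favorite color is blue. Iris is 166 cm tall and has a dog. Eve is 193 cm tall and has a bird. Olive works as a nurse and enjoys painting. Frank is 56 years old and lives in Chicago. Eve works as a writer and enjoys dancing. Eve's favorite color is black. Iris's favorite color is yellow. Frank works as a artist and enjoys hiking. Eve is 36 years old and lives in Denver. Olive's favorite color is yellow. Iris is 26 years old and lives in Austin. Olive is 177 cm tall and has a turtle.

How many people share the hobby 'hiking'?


Count: 1

1


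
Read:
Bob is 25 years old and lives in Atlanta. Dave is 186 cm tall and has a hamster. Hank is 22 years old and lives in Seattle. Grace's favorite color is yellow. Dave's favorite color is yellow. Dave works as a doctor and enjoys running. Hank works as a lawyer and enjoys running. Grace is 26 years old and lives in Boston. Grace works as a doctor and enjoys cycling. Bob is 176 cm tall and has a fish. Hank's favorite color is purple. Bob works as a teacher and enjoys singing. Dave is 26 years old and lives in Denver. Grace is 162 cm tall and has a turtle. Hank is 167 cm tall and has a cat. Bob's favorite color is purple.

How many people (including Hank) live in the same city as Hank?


Hank lives in Seattle. Count = 1

1


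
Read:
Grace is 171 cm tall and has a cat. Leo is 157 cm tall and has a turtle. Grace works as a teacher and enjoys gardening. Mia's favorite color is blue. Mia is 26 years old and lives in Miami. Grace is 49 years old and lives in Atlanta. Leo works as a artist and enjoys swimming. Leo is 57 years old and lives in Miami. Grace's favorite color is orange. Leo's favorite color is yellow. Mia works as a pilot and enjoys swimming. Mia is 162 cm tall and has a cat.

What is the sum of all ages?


57+26+49 = 132

132


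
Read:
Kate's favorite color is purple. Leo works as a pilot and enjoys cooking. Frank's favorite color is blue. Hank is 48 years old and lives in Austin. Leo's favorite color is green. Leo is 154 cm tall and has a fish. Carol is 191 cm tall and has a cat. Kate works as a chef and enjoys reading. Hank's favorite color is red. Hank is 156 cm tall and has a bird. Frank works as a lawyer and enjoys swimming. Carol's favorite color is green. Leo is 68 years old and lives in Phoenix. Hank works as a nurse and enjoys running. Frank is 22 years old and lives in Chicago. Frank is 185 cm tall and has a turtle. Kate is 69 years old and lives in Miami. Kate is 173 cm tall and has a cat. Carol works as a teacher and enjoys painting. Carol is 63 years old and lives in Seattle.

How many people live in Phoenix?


Count in Phoenix: 1

1


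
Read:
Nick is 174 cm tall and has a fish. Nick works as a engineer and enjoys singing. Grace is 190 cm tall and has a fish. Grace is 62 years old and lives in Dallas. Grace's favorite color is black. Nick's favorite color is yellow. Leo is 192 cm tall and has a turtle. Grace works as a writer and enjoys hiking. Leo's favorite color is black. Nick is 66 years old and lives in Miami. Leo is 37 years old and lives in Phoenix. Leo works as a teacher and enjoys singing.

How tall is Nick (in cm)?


Nick is 174 cm tall

174


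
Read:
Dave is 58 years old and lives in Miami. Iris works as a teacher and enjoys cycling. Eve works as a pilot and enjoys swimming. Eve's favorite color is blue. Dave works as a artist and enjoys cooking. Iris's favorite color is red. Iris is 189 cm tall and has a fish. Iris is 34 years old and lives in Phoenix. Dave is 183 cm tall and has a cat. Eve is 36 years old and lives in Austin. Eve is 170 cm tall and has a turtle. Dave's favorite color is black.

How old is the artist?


The artist is Dave, age 58

58


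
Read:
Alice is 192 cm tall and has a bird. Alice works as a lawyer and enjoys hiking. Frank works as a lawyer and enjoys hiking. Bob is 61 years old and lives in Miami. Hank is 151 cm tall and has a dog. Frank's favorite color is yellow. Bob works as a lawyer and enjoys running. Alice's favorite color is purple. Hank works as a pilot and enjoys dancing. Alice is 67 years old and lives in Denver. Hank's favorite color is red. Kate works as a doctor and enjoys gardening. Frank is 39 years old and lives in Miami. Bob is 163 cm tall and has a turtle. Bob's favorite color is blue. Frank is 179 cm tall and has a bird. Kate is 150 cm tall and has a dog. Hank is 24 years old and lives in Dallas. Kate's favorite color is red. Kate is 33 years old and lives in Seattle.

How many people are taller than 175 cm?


Taller than 175: 2

2


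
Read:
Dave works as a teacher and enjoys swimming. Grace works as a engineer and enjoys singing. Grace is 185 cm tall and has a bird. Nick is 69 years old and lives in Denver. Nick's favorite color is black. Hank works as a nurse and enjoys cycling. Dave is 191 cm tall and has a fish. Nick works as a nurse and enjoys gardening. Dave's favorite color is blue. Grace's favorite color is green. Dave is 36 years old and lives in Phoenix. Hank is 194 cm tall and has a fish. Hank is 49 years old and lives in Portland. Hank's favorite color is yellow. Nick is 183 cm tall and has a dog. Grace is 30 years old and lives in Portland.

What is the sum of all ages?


69+49+30+36 = 184

184


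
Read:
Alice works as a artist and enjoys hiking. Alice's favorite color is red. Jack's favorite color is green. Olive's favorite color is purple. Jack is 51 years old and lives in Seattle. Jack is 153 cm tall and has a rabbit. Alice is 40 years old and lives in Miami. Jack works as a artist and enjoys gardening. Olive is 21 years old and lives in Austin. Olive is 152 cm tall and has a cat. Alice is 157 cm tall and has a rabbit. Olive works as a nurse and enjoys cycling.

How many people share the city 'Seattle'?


Count: 1

1


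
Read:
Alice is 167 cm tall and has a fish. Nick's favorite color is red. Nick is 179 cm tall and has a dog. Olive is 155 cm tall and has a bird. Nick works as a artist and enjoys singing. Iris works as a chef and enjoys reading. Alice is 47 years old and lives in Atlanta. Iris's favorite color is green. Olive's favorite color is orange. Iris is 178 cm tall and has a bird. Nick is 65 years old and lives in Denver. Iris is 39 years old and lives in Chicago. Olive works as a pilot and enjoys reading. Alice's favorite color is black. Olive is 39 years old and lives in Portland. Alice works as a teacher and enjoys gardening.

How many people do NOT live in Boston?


Not in Boston: 4

4


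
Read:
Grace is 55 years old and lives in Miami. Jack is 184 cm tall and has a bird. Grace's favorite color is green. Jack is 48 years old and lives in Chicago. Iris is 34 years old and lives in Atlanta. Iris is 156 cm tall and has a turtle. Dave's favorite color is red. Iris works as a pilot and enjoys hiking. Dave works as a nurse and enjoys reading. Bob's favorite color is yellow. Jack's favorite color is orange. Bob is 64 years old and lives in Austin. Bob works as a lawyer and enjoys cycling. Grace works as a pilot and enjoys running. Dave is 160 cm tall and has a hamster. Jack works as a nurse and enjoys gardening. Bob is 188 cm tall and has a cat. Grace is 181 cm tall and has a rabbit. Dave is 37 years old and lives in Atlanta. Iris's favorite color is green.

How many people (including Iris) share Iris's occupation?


Iris is a pilot. Count = 2

2


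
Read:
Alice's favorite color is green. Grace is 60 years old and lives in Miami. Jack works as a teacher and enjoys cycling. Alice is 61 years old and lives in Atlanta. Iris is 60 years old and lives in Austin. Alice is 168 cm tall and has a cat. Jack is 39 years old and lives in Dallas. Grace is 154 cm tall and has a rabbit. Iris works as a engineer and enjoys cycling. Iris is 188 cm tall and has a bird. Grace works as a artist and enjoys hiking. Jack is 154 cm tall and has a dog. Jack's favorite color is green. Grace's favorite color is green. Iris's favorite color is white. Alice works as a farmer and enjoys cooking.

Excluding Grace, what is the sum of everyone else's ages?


Sum (excluding Grace): 160

160


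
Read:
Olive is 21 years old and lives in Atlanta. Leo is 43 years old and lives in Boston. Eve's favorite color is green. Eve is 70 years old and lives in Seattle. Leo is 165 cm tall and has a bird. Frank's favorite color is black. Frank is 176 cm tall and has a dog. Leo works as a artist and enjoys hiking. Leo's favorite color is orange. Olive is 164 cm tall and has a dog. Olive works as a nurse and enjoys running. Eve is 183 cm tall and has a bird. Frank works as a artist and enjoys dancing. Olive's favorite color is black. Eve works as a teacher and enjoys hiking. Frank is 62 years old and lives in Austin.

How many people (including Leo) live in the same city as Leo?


Leo lives in Boston. Count = 1

1


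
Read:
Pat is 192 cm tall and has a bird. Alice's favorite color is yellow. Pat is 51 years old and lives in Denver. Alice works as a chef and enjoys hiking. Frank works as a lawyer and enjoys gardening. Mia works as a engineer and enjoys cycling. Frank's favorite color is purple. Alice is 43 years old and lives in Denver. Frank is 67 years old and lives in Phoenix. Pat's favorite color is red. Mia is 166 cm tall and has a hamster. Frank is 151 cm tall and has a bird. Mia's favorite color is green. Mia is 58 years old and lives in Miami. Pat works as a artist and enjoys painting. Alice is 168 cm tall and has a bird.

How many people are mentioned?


People: Pat, Alice, Frank, Mia. Count = 4

4


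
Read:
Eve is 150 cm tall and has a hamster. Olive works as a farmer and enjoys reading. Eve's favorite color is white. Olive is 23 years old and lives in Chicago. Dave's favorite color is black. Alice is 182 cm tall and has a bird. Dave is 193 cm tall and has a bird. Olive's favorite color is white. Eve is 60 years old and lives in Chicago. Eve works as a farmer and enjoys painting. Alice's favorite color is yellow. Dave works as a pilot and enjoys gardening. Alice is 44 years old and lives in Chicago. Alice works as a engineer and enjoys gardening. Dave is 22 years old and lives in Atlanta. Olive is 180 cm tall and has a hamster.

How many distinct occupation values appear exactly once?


Unique occupation values: 2

2


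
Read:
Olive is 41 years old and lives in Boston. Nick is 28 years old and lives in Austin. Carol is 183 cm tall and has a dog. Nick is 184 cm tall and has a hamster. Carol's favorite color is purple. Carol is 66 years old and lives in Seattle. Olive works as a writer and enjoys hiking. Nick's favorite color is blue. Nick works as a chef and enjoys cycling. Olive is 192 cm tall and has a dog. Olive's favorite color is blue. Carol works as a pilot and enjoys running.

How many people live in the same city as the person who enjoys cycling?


Person with hobby cycling is Nick, city Austin. Count = 1

1


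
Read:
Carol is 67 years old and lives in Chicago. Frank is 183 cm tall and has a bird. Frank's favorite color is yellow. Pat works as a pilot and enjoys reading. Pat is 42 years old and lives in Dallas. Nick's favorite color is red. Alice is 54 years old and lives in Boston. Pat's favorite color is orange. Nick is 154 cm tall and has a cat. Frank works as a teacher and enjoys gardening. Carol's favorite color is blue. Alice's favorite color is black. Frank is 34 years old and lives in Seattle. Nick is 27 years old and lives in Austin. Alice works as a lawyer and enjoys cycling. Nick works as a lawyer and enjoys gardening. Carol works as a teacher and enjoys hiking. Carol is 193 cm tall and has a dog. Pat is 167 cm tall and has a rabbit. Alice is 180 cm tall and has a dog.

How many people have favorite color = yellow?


Count: 1

1


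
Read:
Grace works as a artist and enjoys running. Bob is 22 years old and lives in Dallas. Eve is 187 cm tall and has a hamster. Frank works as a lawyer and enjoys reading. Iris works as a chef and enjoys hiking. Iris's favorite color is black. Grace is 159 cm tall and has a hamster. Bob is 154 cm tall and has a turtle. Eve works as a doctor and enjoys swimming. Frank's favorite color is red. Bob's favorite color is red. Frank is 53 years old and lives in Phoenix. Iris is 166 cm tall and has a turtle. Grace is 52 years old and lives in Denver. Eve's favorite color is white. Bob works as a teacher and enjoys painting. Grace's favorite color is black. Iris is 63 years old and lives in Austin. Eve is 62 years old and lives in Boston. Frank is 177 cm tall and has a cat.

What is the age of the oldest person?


Oldest: Iris at 63

63


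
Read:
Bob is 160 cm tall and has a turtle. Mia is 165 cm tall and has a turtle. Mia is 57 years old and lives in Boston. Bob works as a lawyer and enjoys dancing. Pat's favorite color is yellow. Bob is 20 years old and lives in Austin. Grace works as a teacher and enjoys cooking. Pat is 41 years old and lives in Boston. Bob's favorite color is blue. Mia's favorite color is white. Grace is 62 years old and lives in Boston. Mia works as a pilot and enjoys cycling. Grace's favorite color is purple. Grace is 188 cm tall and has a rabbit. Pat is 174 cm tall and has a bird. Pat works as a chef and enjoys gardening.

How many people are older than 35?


Filter: 3

3


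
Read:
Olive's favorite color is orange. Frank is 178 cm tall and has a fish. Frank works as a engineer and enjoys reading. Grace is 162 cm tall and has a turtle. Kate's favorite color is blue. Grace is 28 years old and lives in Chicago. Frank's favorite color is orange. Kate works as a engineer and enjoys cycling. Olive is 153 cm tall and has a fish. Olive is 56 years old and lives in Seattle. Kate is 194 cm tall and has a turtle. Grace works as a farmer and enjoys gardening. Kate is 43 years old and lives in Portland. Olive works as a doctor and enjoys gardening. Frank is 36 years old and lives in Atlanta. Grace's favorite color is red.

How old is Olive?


Olive is 56 years old

56


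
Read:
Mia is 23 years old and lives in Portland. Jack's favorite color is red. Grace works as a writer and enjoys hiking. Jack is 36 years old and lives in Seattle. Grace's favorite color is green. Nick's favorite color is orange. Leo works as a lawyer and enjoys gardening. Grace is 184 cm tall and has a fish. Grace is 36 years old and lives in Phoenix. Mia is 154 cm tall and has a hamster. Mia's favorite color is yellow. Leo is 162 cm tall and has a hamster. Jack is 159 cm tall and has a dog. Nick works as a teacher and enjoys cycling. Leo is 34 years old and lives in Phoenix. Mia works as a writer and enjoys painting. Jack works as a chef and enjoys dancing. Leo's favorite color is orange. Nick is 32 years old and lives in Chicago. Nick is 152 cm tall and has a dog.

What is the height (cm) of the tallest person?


Tallest: Grace at 184 cm

184


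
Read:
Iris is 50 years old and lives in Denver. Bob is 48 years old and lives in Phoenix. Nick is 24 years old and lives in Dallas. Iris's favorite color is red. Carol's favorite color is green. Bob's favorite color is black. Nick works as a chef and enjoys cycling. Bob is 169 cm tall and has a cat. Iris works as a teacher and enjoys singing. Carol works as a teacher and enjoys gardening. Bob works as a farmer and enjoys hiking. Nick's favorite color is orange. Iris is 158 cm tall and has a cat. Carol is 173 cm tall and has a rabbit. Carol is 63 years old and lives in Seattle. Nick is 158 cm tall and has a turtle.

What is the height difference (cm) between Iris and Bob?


|158 - 169| = 11

11


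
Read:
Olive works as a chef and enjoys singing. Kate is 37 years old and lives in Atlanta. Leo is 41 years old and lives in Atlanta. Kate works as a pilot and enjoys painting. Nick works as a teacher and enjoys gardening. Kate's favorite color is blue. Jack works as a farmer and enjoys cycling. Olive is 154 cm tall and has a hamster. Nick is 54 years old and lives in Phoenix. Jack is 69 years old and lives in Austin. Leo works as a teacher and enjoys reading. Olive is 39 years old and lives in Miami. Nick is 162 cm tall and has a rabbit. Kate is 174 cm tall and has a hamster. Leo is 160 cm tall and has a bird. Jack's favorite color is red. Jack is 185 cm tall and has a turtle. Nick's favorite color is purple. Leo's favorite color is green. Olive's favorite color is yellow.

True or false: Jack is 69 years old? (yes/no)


Jack is actually 69. yes

yes
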